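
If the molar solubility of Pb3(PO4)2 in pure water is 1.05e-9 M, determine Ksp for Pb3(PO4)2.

Pb3(PO4)2(s) <=> 3 Pb^2+(aq) + 2 PO4^3-(aq)
With molar solubility s: [Pb^2+] = 3s, [PO4^3-] = 2s.
Ksp = [Pb^2+]^3[PO4^3-]^2
Substituting: Ksp = (3s)^3(2s)^2 = 108s^5
With s = 1.05 x 10^-9: Ksp = 1.38 x 10^-43

1.38e-43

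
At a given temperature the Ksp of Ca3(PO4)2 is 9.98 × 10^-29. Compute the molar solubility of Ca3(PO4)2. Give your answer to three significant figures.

Ca3(PO4)2(s) ⇌ 3 Ca^2+(aq) + 2 PO4^3-(aq)
Ksp = [Ca^2+]^3[PO4^3-]^2
If s mol/L of Ca3(PO4)2 dissolves, [Ca^2+] = 3s and [PO4^3-] = 2s.
Substituting: Ksp = (3s)^3(2s)^2 = 108s^5
s = (9.98 × 10^-29 / 108)^(1/5) = 9.84 × 10^-7 M

9.84e-7 M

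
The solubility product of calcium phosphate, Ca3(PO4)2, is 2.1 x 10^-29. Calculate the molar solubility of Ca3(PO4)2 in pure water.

7.2 × 10^-7 M

Ca3(PO4)2(s) ⇌ 3 Ca^2+ + 2 PO4^3-
Ksp = [Ca^2+]^3[PO4^3-]^2
If s mol/L of Ca3(PO4)2 dissolves, [Ca^2+] = 3s and [PO4^3-] = 2s.
Ksp = (3s)^3(2s)^2 = 108s^5
Solving, s = (2.1 x 10^-29/108)^(1/5) = 7.2 x 10^-7 M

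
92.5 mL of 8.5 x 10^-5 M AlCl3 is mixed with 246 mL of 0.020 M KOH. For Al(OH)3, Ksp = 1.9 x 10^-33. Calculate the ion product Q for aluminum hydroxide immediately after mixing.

Total volume = 92.5 + 246 = 338.5 mL.
[Al^3+] = 8.5 × 10^-5 × (92.5/338.5) = 2.32 x 10^-5 M
[OH^-] = 2.0 × 10^-2 × (246/338.5) = 1.45 × 10^-2 M
Al(OH)3(s) ⇌ Al^3+ + 3 OH^-, so Q = [Al^3+][OH^-]^3
Q = (2.32 × 10^-5)(1.45 × 10^-2)^3 = 7.1 × 10^-11
Q > Ksp, so Al(OH)3 will precipitate.

7.1e-11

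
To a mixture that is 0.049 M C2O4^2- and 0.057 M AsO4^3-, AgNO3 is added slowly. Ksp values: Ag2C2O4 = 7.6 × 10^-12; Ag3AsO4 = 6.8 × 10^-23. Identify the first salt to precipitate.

Ag3AsO4

Each salt begins to precipitate when Q = Ksp, i.e. when [Ag^+] reaches its threshold.
For Ag2C2O4: 7.6 × 10^-12 = 0.049 × [Ag^+]^2  ⇒  [Ag^+] = 1.2 × 10^-5 M.
For Ag3AsO4: 6.8 × 10^-23 = 0.057 × [Ag^+]^3  ⇒  [Ag^+] = 1.1 × 10^-7 M.
The salt with the lower threshold [Ag^+] precipitates first: Ag3AsO4.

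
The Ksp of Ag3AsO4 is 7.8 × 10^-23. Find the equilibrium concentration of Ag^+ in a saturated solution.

Ag3AsO4(s) ⇌ 3 Ag^+(aq) + AsO4^3-(aq)
Ksp = [Ag^+]^3[AsO4^3-]
With molar solubility s: [Ag^+] = 3s, [AsO4^3-] = s.
So Ksp = (3s)^3 × s = 27s^4
Solving, s = (7.8 × 10^-23/27)^(1/4) = 1.30 x 10^-6 M
[Ag^+] = 3s = 3.9 × 10^-6 M

3.9 x 10^-6 M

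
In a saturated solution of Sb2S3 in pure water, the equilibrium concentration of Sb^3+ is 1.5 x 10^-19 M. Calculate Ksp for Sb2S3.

Sb2S3(s) <=> 2 Sb^3+(aq) + 3 S^2-(aq)
Stoichiometry gives [S^2-] = (3/2)[Sb^3+] = 2.25 × 10^-19 M.
Ksp = [Sb^3+]^2[S^2-]^3
Ksp = (1.5 x 10^-19)^2 × (2.25 × 10^-19)^3 = 2.6 × 10^-94

2.6 x 10^-94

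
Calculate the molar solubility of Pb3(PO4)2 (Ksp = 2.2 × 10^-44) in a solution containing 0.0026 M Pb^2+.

s ≈ 5.6 × 10^-19 M

Pb3(PO4)2(s) ⇌ 3 Pb^2+ + 2 PO4^3-
Ksp = [Pb^2+]^3[PO4^3-]^2
Let s = moles of Pb3(PO4)2 that dissolve per litre. [Pb^2+] = 0.0026 + 3s ≈ 0.0026, [PO4^3-] = 2s (common-ion effect: Pb^2+ is already 0.0026 M).
Ksp ≈ (0.0026)^3 × (2s)^2
s = 5.6 x 10^-19 M
Check: 3s = 1.7 x 10^-18 ≪ 0.0026, so the approximation is valid.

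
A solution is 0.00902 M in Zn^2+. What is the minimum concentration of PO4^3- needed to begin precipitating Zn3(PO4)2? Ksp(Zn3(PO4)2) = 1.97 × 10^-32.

Zn3(PO4)2(s) <=> 3 Zn^2+(aq) + 2 PO4^3-(aq)
Ksp = [Zn^2+]^3[PO4^3-]^2
Precipitation begins when Q = Ksp. With [Zn^2+] = 0.00902 M:
1.97 × 10^-32 = (0.00902)^3 × [PO4^3-]^2
[PO4^3-] = (1.97 × 10^-32 / 7.339 × 10^-7)^(1/2) = 1.64 × 10^-13 M

[PO4^3-] = 1.64e-13 M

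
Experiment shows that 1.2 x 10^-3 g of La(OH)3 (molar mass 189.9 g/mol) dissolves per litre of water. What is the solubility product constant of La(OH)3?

Molar solubility s = (1.2 × 10^-3 g/L) / (189.9 g/mol) = 6.32 x 10^-6 M.
La(OH)3(s) ⇌ La^3+(aq) + 3 OH^-(aq)
With molar solubility s: [La^3+] = s, [OH^-] = 3s.
Ksp = [La^3+][OH^-]^3
So Ksp = s × (3s)^3 = 27s^4
With s = 6.32 x 10^-6: Ksp = 4.3 x 10^-20

Ksp ≈ 4.3 × 10^-20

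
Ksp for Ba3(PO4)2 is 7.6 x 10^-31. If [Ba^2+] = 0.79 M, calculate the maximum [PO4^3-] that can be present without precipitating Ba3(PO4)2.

[PO4^3-] = 1.2e-15 M

Ba3(PO4)2(s) ⇌ 3 Ba^2+ + 2 PO4^3-
Ksp = [Ba^2+]^3[PO4^3-]^2
Precipitation begins when Q = Ksp. With [Ba^2+] = 0.79 M:
7.6 x 10^-31 = (0.79)^3 × [PO4^3-]^2
[PO4^3-] = (7.6 x 10^-31 / 4.93 × 10^-1)^(1/2) = 1.2 × 10^-15 M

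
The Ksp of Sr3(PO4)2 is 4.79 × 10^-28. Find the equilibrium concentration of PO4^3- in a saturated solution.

[PO4^3-] = 2.69 × 10^-6 M

Sr3(PO4)2(s) ⇌ 3 Sr^2+ + 2 PO4^3-
Ksp = [Sr^2+]^3[PO4^3-]^2
Let s = molar solubility. Then [Sr^2+] = 3s and [PO4^3-] = 2s.
Ksp = (3s)^3(2s)^2 = 108s^5
s^5 = 4.79 × 10^-28 / 108, so s = 1.347 × 10^-6 M
[PO4^3-] = 2s = 2.69 × 10^-6 M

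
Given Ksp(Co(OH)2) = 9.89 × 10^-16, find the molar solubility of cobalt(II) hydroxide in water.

Co(OH)2(s) ⇌ Co^2+(aq) + 2 OH^-(aq)
Ksp = [Co^2+][OH^-]^2
For each mole of Co(OH)2 that dissolves: [Co^2+] = s, [OH^-] = 2s.
So Ksp = s × (2s)^2 = 4s^3
Solving, s = (9.89 × 10^-16/4)^(1/3) = 6.28 × 10^-6 M

s = 6.28 × 10^-6 M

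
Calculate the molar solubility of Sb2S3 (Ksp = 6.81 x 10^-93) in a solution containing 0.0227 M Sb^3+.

7.88 × 10^-31 M

Sb2S3(s) <=> 2 Sb^3+ + 3 S^2-
Ksp = [Sb^3+]^2[S^2-]^3
Let s = moles of Sb2S3 that dissolve per litre. [Sb^3+] = 0.0227 + 2s ≈ 0.0227, [S^2-] = 3s (since the Sb^3+ already present dominates).
Ksp ≈ (0.0227)^2 × (3s)^3
s = 7.88 x 10^-31 M
Check: 2s = 1.6 × 10^-30 ≪ 0.0227, so the approximation is valid.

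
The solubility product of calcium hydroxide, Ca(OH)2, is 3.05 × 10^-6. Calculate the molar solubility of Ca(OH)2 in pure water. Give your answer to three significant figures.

s ≈ 9.14 x 10^-3 M

Ca(OH)2(s) ⇌ Ca^2+ + 2 OH^-
Ksp = [Ca^2+][OH^-]^2
For each mole of Ca(OH)2 that dissolves: [Ca^2+] = s, [OH^-] = 2s.
Substituting: Ksp = s(2s)^2 = 4s^3
s^3 = 3.05 × 10^-6 / 4, so s = 9.14 × 10^-3 M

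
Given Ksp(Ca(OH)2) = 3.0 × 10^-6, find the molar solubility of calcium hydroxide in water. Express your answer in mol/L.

9.1 x 10^-3 M

Ca(OH)2(s) <=> Ca^2+(aq) + 2 OH^-(aq)
Ksp = [Ca^2+][OH^-]^2
For each mole of Ca(OH)2 that dissolves: [Ca^2+] = s, [OH^-] = 2s.
Ksp = s(2s)^2 = 4s^3
Solving, s = (3.0 × 10^-6/4)^(1/3) = 9.1 × 10^-3 M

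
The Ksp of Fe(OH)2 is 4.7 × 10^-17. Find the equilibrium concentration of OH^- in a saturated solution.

Fe(OH)2(s) ⇌ Fe^2+ + 2 OH^-
Ksp = [Fe^2+][OH^-]^2
With molar solubility s: [Fe^2+] = s, [OH^-] = 2s.
So Ksp = s × (2s)^2 = 4s^3
s = (4.7 × 10^-17 / 4)^(1/3) = 2.27 × 10^-6 M
[OH^-] = 2s = 4.5 x 10^-6 M

4.5e-6 M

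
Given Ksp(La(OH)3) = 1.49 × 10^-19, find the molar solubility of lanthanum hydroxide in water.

La(OH)3(s) <=> La^3+ + 3 OH^-
Ksp = [La^3+][OH^-]^3
For each mole of La(OH)3 that dissolves: [La^3+] = s, [OH^-] = 3s.
Substituting: Ksp = s(3s)^3 = 27s^4
s = (1.49 × 10^-19 / 27)^(1/4) = 8.62 x 10^-6 M

s ≈ 8.62e-6 M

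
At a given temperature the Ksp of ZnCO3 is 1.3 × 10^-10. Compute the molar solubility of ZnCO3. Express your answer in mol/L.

s ≈ 1.1 x 10^-5 M

ZnCO3(s) <=> Zn^2+ + CO3^2-
Ksp = [Zn^2+][CO3^2-]
For each mole of ZnCO3 that dissolves: [Zn^2+] = s, [CO3^2-] = s.
Ksp = s × s = s^2
s = √(1.3 × 10^-10) = 1.1 × 10^-5 M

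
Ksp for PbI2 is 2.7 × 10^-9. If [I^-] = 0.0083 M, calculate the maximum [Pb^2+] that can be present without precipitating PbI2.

[Pb^2+] ≈ 3.9e-5 M

PbI2(s) ⇌ Pb^2+(aq) + 2 I^-(aq)
Ksp = [Pb^2+][I^-]^2
Precipitation begins when Q = Ksp. With [I^-] = 0.0083 M:
2.7 × 10^-9 = (0.0083)^2 × [Pb^2+]
[Pb^2+] = (2.7 × 10^-9 / 6.89 x 10^-5) = 3.9 × 10^-5 M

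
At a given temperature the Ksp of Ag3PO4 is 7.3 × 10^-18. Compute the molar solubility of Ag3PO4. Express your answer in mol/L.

s ≈ 2.3 × 10^-5 M

Ag3PO4(s) ⇌ 3 Ag^+(aq) + PO4^3-(aq)
Ksp = [Ag^+]^3[PO4^3-]
If s mol/L of Ag3PO4 dissolves, [Ag^+] = 3s and [PO4^3-] = s.
Ksp = (3s)^3s = 27s^4
s = (7.3 × 10^-18 / 27)^(1/4) = 2.3 x 10^-5 M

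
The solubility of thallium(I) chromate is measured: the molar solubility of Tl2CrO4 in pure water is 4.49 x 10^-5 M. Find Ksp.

Ksp ≈ 3.62 × 10^-13

Tl2CrO4(s) <=> 2 Tl^+ + CrO4^2-
For each mole of Tl2CrO4 that dissolves: [Tl^+] = 2s, [CrO4^2-] = s.
Ksp = [Tl^+]^2[CrO4^2-]
So Ksp = (2s)^2 × s = 4s^3
With s = 4.49 × 10^-5: Ksp = 3.62 x 10^-13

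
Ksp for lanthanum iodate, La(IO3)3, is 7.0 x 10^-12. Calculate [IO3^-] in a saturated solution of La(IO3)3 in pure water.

La(IO3)3(s) ⇌ La^3+(aq) + 3 IO3^-(aq)
Ksp = [La^3+][IO3^-]^3
If s mol/L of La(IO3)3 dissolves, [La^3+] = s and [IO3^-] = 3s.
So Ksp = s × (3s)^3 = 27s^4
Solving, s = (7.0 x 10^-12/27)^(1/4) = 7.14 × 10^-4 M
[IO3^-] = 3s = 2.1 × 10^-3 M

2.1 × 10^-3 M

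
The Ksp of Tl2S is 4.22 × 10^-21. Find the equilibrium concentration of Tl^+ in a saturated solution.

Tl2S(s) <=> 2 Tl^+ + S^2-
Ksp = [Tl^+]^2[S^2-]
Let s = molar solubility. Then [Tl^+] = 2s and [S^2-] = s.
So Ksp = (2s)^2 × s = 4s^3
s = (4.22 × 10^-21 / 4)^(1/3) = 1.018 × 10^-7 M
[Tl^+] = 2s = 2.04 × 10^-7 M

[Tl^+] ≈ 2.04 × 10^-7 M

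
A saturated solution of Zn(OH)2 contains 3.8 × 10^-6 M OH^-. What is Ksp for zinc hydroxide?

Ksp ≈ 2.7 × 10^-17

Zn(OH)2(s) <=> Zn^2+(aq) + 2 OH^-(aq)
Stoichiometry gives [Zn^2+] = (1/2)[OH^-] = 1.90 × 10^-6 M.
Ksp = [Zn^2+][OH^-]^2
Ksp = 1.90 x 10^-6 × (3.8 × 10^-6)^2 = 2.7 × 10^-17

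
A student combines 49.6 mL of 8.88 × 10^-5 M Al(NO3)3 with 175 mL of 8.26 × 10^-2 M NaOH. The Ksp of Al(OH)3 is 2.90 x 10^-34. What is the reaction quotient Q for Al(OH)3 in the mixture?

5.23 × 10^-9

Total volume = 49.6 + 175 = 224.6 mL.
[Al^3+] = 8.88 × 10^-5 × (49.6/224.6) = 1.961 x 10^-5 M
[OH^-] = 8.26 x 10^-2 × (175/224.6) = 6.436 × 10^-2 M
Al(OH)3(s) ⇌ Al^3+ + 3 OH^-, so Q = [Al^3+][OH^-]^3
Q = (1.961 × 10^-5)(6.436 × 10^-2)^3 = 5.23 × 10^-9
Q > Ksp, so Al(OH)3 will precipitate.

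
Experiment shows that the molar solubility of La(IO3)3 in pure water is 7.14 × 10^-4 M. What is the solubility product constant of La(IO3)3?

Ksp = 7.02 × 10^-12

La(IO3)3(s) <=> La^3+(aq) + 3 IO3^-(aq)
With molar solubility s: [La^3+] = s, [IO3^-] = 3s.
Ksp = [La^3+][IO3^-]^3
Ksp = s(3s)^3 = 27s^4
With s = 7.14 × 10^-4: Ksp = 7.02 × 10^-12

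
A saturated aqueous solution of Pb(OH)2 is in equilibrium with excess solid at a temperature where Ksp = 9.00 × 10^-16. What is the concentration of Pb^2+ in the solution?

[Pb^2+] ≈ 6.08e-6 M

Pb(OH)2(s) ⇌ Pb^2+(aq) + 2 OH^-(aq)
Ksp = [Pb^2+][OH^-]^2
If s mol/L of Pb(OH)2 dissolves, [Pb^2+] = s and [OH^-] = 2s.
So Ksp = s × (2s)^2 = 4s^3
Solving, s = (9.00 × 10^-16/4)^(1/3) = 6.082 × 10^-6 M
[Pb^2+] = s = 6.08 × 10^-6 M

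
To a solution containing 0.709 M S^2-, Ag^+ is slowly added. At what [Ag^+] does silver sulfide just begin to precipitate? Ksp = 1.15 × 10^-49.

[Ag^+] ≈ 4.03 × 10^-25 M

Ag2S(s) <=> 2 Ag^+ + S^2-
Ksp = [Ag^+]^2[S^2-]
Precipitation begins when Q = Ksp. With [S^2-] = 0.709 M:
1.15 × 10^-49 = (0.709) × [Ag^+]^2
[Ag^+] = (1.15 × 10^-49 / 7.09 x 10^-1)^(1/2) = 4.03 × 10^-25 M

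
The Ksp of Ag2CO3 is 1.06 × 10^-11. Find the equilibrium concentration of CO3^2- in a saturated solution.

Ag2CO3(s) ⇌ 2 Ag^+ + CO3^2-
Ksp = [Ag^+]^2[CO3^2-]
If s mol/L of Ag2CO3 dissolves, [Ag^+] = 2s and [CO3^2-] = s.
Ksp = (2s)^2s = 4s^3
s = (1.06 × 10^-11 / 4)^(1/3) = 1.384 x 10^-4 M
[CO3^2-] = s = 1.38 × 10^-4 M

[CO3^2-] = 1.38 × 10^-4 M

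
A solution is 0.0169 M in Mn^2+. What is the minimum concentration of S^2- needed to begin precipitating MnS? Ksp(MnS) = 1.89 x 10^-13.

MnS(s) ⇌ Mn^2+ + S^2-
Ksp = [Mn^2+][S^2-]
Precipitation begins when Q = Ksp. With [Mn^2+] = 0.0169 M:
1.89 x 10^-13 = (0.0169) × [S^2-]
[S^2-] = (1.89 x 10^-13 / 1.69 × 10^-2) = 1.12 x 10^-11 M

[S^2-] ≈ 1.12 × 10^-11 M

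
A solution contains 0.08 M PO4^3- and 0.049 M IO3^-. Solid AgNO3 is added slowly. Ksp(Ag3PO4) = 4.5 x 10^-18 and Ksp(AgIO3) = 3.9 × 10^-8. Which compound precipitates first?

Precipitation of each salt starts when its ion product equals its Ksp.
For Ag3PO4: 4.5 x 10^-18 = 0.08 × [Ag^+]^3  ⇒  [Ag^+] = 3.8 x 10^-6 M.
For AgIO3: 3.9 × 10^-8 = 0.049 × [Ag^+]  ⇒  [Ag^+] = 8.0 x 10^-7 M.
The salt with the lower threshold [Ag^+] precipitates first: AgIO3.

AgIO3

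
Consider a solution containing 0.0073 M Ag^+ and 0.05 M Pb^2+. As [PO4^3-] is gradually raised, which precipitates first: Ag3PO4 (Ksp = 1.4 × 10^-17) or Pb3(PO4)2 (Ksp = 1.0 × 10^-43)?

Pb3(PO4)2

Each salt begins to precipitate when Q = Ksp, i.e. when [PO4^3-] reaches its threshold.
For Ag3PO4: 1.4 × 10^-17 = (0.0073)^3 × [PO4^3-]  ⇒  [PO4^3-] = 3.6 x 10^-11 M.
For Pb3(PO4)2: 1.0 × 10^-43 = (0.05)^3 × [PO4^3-]^2  ⇒  [PO4^3-] = 2.8 x 10^-20 M.
The salt with the lower threshold [PO4^3-] precipitates first: Pb3(PO4)2.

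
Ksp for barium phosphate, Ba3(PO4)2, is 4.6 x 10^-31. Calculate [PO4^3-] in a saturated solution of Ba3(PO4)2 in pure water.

Ba3(PO4)2(s) ⇌ 3 Ba^2+(aq) + 2 PO4^3-(aq)
Ksp = [Ba^2+]^3[PO4^3-]^2
If s mol/L of Ba3(PO4)2 dissolves, [Ba^2+] = 3s and [PO4^3-] = 2s.
So Ksp = (3s)^3 × (2s)^2 = 108s^5
s = (4.6 x 10^-31 / 108)^(1/5) = 3.36 × 10^-7 M
[PO4^3-] = 2s = 6.7 × 10^-7 M

[PO4^3-] ≈ 6.7e-7 M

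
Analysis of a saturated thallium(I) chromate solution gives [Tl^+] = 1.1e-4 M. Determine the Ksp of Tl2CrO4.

Tl2CrO4(s) ⇌ 2 Tl^+(aq) + CrO4^2-(aq)
Stoichiometry gives [CrO4^2-] = (1/2)[Tl^+] = 5.50 × 10^-5 M.
Ksp = [Tl^+]^2[CrO4^2-]
Ksp = (1.1 × 10^-4)^2 × 5.50 x 10^-5 = 6.7 x 10^-13

Ksp ≈ 6.7 × 10^-13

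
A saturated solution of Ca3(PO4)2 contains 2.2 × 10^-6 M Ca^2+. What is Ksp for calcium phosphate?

Ksp = 2.3e-29

Ca3(PO4)2(s) <=> 3 Ca^2+(aq) + 2 PO4^3-(aq)
Stoichiometry gives [PO4^3-] = (2/3)[Ca^2+] = 1.47 × 10^-6 M.
Ksp = [Ca^2+]^3[PO4^3-]^2
Ksp = (2.2 x 10^-6)^3 × (1.47 × 10^-6)^2 = 2.3 × 10^-29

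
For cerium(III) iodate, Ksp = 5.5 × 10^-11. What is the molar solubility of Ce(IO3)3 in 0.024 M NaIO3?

Ce(IO3)3(s) ⇌ Ce^3+(aq) + 3 IO3^-(aq)
Ksp = [Ce^3+][IO3^-]^3
Let s = moles of Ce(IO3)3 that dissolve per litre. [Ce^3+] = s, [IO3^-] = 0.024 + 3s ≈ 0.024 (since IO3^- from NaIO3 dominates).
Ksp ≈ s × (0.024)^3
s = 4.0 x 10^-6 M
Check: 3s = 1.2 × 10^-5 ≪ 0.024, so the approximation is valid.

4.0e-6 M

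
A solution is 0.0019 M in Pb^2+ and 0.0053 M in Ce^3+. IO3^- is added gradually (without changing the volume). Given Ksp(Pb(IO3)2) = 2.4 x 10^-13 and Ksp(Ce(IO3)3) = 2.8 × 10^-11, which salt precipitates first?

Pb(IO3)2

Precipitation of each salt starts when its ion product equals its Ksp.
For Pb(IO3)2: 2.4 x 10^-13 = 0.0019 × [IO3^-]^2  ⇒  [IO3^-] = 1.1 × 10^-5 M.
For Ce(IO3)3: 2.8 × 10^-11 = 0.0053 × [IO3^-]^3  ⇒  [IO3^-] = 1.7 × 10^-3 M.
The salt with the lower threshold [IO3^-] precipitates first: Pb(IO3)2.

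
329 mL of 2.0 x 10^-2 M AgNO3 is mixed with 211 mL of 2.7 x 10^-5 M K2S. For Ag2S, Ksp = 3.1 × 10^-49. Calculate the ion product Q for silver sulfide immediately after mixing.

Q = 1.6e-9

Total volume = 329 + 211 = 540 mL.
[Ag^+] = 2.0 × 10^-2 × (329/540) = 1.22 × 10^-2 M
[S^2-] = 2.7 × 10^-5 × (211/540) = 1.06 × 10^-5 M
Ag2S(s) ⇌ 2 Ag^+(aq) + S^2-(aq), so Q = [Ag^+]^2[S^2-]
Q = (1.22 x 10^-2)^2(1.06 × 10^-5) = 1.6 x 10^-9
Q > Ksp, so Ag2S will precipitate.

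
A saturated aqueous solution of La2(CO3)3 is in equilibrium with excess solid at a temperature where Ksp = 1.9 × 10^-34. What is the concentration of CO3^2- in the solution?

La2(CO3)3(s) ⇌ 2 La^3+ + 3 CO3^2-
Ksp = [La^3+]^2[CO3^2-]^3
For each mole of La2(CO3)3 that dissolves: [La^3+] = 2s, [CO3^2-] = 3s.
Substituting: Ksp = (2s)^2(3s)^3 = 108s^5
Solving, s = (1.9 × 10^-34/108)^(1/5) = 7.06 x 10^-8 M
[CO3^2-] = 3s = 2.1 × 10^-7 M

[CO3^2-] = 2.1 x 10^-7 M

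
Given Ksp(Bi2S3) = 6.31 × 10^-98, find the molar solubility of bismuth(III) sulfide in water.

1.42 × 10^-20 M

Bi2S3(s) <=> 2 Bi^3+(aq) + 3 S^2-(aq)
Ksp = [Bi^3+]^2[S^2-]^3
For each mole of Bi2S3 that dissolves: [Bi^3+] = 2s, [S^2-] = 3s.
So Ksp = (2s)^2 × (3s)^3 = 108s^5
s^5 = 6.31 × 10^-98 / 108, so s = 1.42 × 10^-20 M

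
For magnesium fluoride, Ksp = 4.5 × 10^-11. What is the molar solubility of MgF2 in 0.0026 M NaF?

MgF2(s) <=> Mg^2+(aq) + 2 F^-(aq)
Ksp = [Mg^2+][F^-]^2
Let s = moles of MgF2 that dissolve per litre. [Mg^2+] = s, [F^-] = 0.0026 + 2s ≈ 0.0026 (since F^- from NaF dominates).
Ksp ≈ s × (0.0026)^2
s = 6.7 × 10^-6 M
Check: 2s = 1.3 x 10^-5 ≪ 0.0026, so the approximation is valid.

s = 6.7e-6 M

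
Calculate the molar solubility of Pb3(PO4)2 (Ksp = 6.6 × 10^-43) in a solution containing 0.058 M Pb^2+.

s = 2.9e-20 M

Pb3(PO4)2(s) ⇌ 3 Pb^2+(aq) + 2 PO4^3-(aq)
Ksp = [Pb^2+]^3[PO4^3-]^2
If s mol/L dissolves here, [Pb^2+] = 0.058 + 3s ≈ 0.058, [PO4^3-] = 2s (Ksp is small, so little additional dissolves).
Ksp ≈ (0.058)^3 × (2s)^2
s = 2.9 × 10^-20 M
Check: 3s = 8.7 × 10^-20 ≪ 0.058, so the approximation is valid.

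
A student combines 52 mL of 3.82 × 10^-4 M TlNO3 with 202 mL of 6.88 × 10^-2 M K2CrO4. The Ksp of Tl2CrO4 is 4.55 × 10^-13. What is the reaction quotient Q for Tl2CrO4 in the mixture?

Total volume = 52 + 202 = 254 mL.
[Tl^+] = 3.82 x 10^-4 × (52/254) = 7.820 x 10^-5 M
[CrO4^2-] = 6.88 × 10^-2 × (202/254) = 5.471 × 10^-2 M
Tl2CrO4(s) <=> 2 Tl^+(aq) + CrO4^2-(aq), so Q = [Tl^+]^2[CrO4^2-]
Q = (7.820 × 10^-5)^2(5.471 × 10^-2) = 3.35 × 10^-10
Q > Ksp, so Tl2CrO4 will precipitate.

Q ≈ 3.35e-10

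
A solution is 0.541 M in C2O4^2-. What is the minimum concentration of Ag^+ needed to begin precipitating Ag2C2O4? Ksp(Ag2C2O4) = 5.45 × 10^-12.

Ag2C2O4(s) <=> 2 Ag^+ + C2O4^2-
Ksp = [Ag^+]^2[C2O4^2-]
Precipitation begins when Q = Ksp. With [C2O4^2-] = 0.541 M:
5.45 × 10^-12 = (0.541) × [Ag^+]^2
[Ag^+] = (5.45 × 10^-12 / 5.41 x 10^-1)^(1/2) = 3.17 × 10^-6 M

[Ag^+] = 3.17 x 10^-6 M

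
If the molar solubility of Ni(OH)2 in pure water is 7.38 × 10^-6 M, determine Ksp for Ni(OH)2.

Ksp = 1.61 × 10^-15

Ni(OH)2(s) ⇌ Ni^2+ + 2 OH^-
If s mol/L of Ni(OH)2 dissolves, [Ni^2+] = s and [OH^-] = 2s.
Ksp = [Ni^2+][OH^-]^2
Substituting: Ksp = s(2s)^2 = 4s^3
With s = 7.38 x 10^-6: Ksp = 1.61 × 10^-15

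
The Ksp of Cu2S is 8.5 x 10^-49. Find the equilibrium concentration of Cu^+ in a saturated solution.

1.2 × 10^-16 M

Cu2S(s) ⇌ 2 Cu^+(aq) + S^2-(aq)
Ksp = [Cu^+]^2[S^2-]
For each mole of Cu2S that dissolves: [Cu^+] = 2s, [S^2-] = s.
Ksp = (2s)^2s = 4s^3
s^3 = 8.5 x 10^-49 / 4, so s = 5.97 × 10^-17 M
[Cu^+] = 2s = 1.2 × 10^-16 M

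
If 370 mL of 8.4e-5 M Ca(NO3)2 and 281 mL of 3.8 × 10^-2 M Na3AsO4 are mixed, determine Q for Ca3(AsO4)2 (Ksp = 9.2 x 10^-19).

Total volume = 370 + 281 = 651 mL.
[Ca^2+] = 8.4 × 10^-5 × (370/651) = 4.77 x 10^-5 M
[AsO4^3-] = 3.8 × 10^-2 × (281/651) = 1.64 × 10^-2 M
Ca3(AsO4)2(s) ⇌ 3 Ca^2+(aq) + 2 AsO4^3-(aq), so Q = [Ca^2+]^3[AsO4^3-]^2
Q = (4.77 x 10^-5)^3(1.64 × 10^-2)^2 = 2.9 x 10^-17
Q > Ksp, so Ca3(AsO4)2 will precipitate.

Q ≈ 2.9 × 10^-17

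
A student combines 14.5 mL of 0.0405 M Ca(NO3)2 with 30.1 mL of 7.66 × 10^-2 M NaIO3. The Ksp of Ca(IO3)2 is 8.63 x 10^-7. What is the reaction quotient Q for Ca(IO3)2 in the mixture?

Total volume = 14.5 + 30.1 = 44.6 mL.
[Ca^2+] = 4.05 × 10^-2 × (14.5/44.6) = 1.317 × 10^-2 M
[IO3^-] = 7.66 × 10^-2 × (30.1/44.6) = 5.170 x 10^-2 M
Ca(IO3)2(s) ⇌ Ca^2+ + 2 IO3^-, so Q = [Ca^2+][IO3^-]^2
Q = (1.317 × 10^-2)(5.170 x 10^-2)^2 = 3.52 x 10^-5
Q > Ksp, so Ca(IO3)2 will precipitate.

3.52 × 10^-5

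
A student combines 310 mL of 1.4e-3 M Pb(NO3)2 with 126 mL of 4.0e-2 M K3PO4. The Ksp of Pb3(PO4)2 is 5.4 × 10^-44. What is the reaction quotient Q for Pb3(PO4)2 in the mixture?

Total volume = 310 + 126 = 436 mL.
[Pb^2+] = 1.4 × 10^-3 × (310/436) = 9.95 × 10^-4 M
[PO4^3-] = 4.0 × 10^-2 × (126/436) = 1.16 x 10^-2 M
Pb3(PO4)2(s) ⇌ 3 Pb^2+ + 2 PO4^3-, so Q = [Pb^2+]^3[PO4^3-]^2
Q = (9.95 x 10^-4)^3(1.16 x 10^-2)^2 = 1.3 × 10^-13
Q > Ksp, so Pb3(PO4)2 will precipitate.

1.3 × 10^-13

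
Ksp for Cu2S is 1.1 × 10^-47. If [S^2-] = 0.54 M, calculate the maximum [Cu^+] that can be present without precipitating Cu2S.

4.5 × 10^-24 M

Cu2S(s) ⇌ 2 Cu^+(aq) + S^2-(aq)
Ksp = [Cu^+]^2[S^2-]
Precipitation begins when Q = Ksp. With [S^2-] = 0.54 M:
1.1 × 10^-47 = (0.54) × [Cu^+]^2
[Cu^+] = (1.1 × 10^-47 / 5.4 × 10^-1)^(1/2) = 4.5 × 10^-24 M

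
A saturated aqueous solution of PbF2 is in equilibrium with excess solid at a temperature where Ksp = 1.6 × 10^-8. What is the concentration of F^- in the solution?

[F^-] ≈ 3.2 × 10^-3 M

PbF2(s) ⇌ Pb^2+ + 2 F^-
Ksp = [Pb^2+][F^-]^2
If s mol/L of PbF2 dissolves, [Pb^2+] = s and [F^-] = 2s.
Ksp = s(2s)^2 = 4s^3
s^3 = 1.6 × 10^-8 / 4, so s = 1.59 × 10^-3 M
[F^-] = 2s = 3.2 × 10^-3 M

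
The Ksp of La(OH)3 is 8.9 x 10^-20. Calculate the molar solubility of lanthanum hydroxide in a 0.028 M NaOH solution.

La(OH)3(s) ⇌ La^3+(aq) + 3 OH^-(aq)
Ksp = [La^3+][OH^-]^3
Let s = moles of La(OH)3 that dissolve per litre. [La^3+] = s, [OH^-] = 0.028 + 3s ≈ 0.028 (common-ion effect: OH^- is already 0.028 M).
Ksp ≈ s × (0.028)^3
s = 4.1 x 10^-15 M
Check: 3s = 1.2 × 10^-14 ≪ 0.028, so the approximation is valid.

s = 4.1 × 10^-15 M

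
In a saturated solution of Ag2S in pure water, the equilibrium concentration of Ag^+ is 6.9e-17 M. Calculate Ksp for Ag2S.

Ksp = 1.6 x 10^-49

Ag2S(s) ⇌ 2 Ag^+(aq) + S^2-(aq)
Stoichiometry gives [S^2-] = (1/2)[Ag^+] = 3.45 x 10^-17 M.
Ksp = [Ag^+]^2[S^2-]
Ksp = (6.9 × 10^-17)^2 × 3.45 × 10^-17 = 1.6 x 10^-49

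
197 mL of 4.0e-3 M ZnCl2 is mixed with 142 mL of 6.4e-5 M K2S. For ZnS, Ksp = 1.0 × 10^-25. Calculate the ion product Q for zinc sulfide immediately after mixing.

Total volume = 197 + 142 = 339 mL.
[Zn^2+] = 4.0 × 10^-3 × (197/339) = 2.32 × 10^-3 M
[S^2-] = 6.4 x 10^-5 × (142/339) = 2.68 x 10^-5 M
ZnS(s) ⇌ Zn^2+ + S^2-, so Q = [Zn^2+][S^2-]
Q = (2.32 x 10^-3)(2.68 × 10^-5) = 6.2 x 10^-8
Q > Ksp, so ZnS will precipitate.

Q ≈ 6.2e-8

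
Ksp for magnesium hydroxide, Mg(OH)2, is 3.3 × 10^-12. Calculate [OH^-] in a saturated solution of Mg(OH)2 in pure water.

1.9 × 10^-4 M

Mg(OH)2(s) ⇌ Mg^2+ + 2 OH^-
Ksp = [Mg^2+][OH^-]^2
For each mole of Mg(OH)2 that dissolves: [Mg^2+] = s, [OH^-] = 2s.
So Ksp = s × (2s)^2 = 4s^3
s^3 = 3.3 × 10^-12 / 4, so s = 9.38 × 10^-5 M
[OH^-] = 2s = 1.9 × 10^-4 M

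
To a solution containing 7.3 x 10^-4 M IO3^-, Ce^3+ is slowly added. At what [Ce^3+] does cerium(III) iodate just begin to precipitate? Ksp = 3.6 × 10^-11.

Ce(IO3)3(s) ⇌ Ce^3+(aq) + 3 IO3^-(aq)
Ksp = [Ce^3+][IO3^-]^3
Precipitation begins when Q = Ksp. With [IO3^-] = 7.3 x 10^-4 M:
3.6 × 10^-11 = (7.3 x 10^-4)^3 × [Ce^3+]
[Ce^3+] = (3.6 × 10^-11 / 3.89 × 10^-10) = 9.3 × 10^-2 M

0.093 M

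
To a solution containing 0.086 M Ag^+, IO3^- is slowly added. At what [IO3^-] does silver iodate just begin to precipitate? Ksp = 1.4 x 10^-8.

AgIO3(s) ⇌ Ag^+(aq) + IO3^-(aq)
Ksp = [Ag^+][IO3^-]
Precipitation begins when Q = Ksp. With [Ag^+] = 0.086 M:
1.4 x 10^-8 = (0.086) × [IO3^-]
[IO3^-] = (1.4 x 10^-8 / 8.6 × 10^-2) = 1.6 x 10^-7 M

[IO3^-] = 1.6e-7 M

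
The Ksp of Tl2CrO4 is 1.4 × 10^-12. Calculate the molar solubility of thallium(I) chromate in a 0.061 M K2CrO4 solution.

Tl2CrO4(s) ⇌ 2 Tl^+ + CrO4^2-
Ksp = [Tl^+]^2[CrO4^2-]
Let s be the molar solubility in this solution. [Tl^+] = 2s, [CrO4^2-] = 0.061 + s ≈ 0.061 (common-ion effect: CrO4^2- is already 0.061 M).
Ksp ≈ (2s)^2 × 0.061
s = 2.4 × 10^-6 M
Check: s = 2.4 × 10^-6 ≪ 0.061, so the approximation is valid.

s = 2.4e-6 M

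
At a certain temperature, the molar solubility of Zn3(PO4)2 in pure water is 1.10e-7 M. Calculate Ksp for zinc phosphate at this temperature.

Zn3(PO4)2(s) ⇌ 3 Zn^2+(aq) + 2 PO4^3-(aq)
If s mol/L of Zn3(PO4)2 dissolves, [Zn^2+] = 3s and [PO4^3-] = 2s.
Ksp = [Zn^2+]^3[PO4^3-]^2
So Ksp = (3s)^3 × (2s)^2 = 108s^5
With s = 1.10 × 10^-7: Ksp = 1.74 x 10^-33

1.74 x 10^-33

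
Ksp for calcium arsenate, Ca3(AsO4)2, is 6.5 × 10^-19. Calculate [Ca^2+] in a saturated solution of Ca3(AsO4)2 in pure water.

Ca3(AsO4)2(s) ⇌ 3 Ca^2+ + 2 AsO4^3-
Ksp = [Ca^2+]^3[AsO4^3-]^2
If s mol/L of Ca3(AsO4)2 dissolves, [Ca^2+] = 3s and [AsO4^3-] = 2s.
So Ksp = (3s)^3 × (2s)^2 = 108s^5
s = (6.5 × 10^-19 / 108)^(1/5) = 9.03 × 10^-5 M
[Ca^2+] = 3s = 2.7 x 10^-4 M

[Ca^2+] = 2.7e-4 M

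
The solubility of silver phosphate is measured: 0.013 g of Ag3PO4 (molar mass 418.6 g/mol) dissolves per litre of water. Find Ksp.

Ksp ≈ 2.5e-17

Molar solubility s = (1.3 × 10^-2 g/L) / (418.6 g/mol) = 3.11 × 10^-5 M.
Ag3PO4(s) ⇌ 3 Ag^+ + PO4^3-
With molar solubility s: [Ag^+] = 3s, [PO4^3-] = s.
Ksp = [Ag^+]^3[PO4^3-]
So Ksp = (3s)^3 × s = 27s^4
With s = 3.11 × 10^-5: Ksp = 2.5 × 10^-17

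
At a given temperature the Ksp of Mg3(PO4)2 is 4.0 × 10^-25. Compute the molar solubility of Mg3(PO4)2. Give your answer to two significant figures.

s ≈ 5.2 × 10^-6 M

Mg3(PO4)2(s) ⇌ 3 Mg^2+ + 2 PO4^3-
Ksp = [Mg^2+]^3[PO4^3-]^2
With molar solubility s: [Mg^2+] = 3s, [PO4^3-] = 2s.
Ksp = (3s)^3(2s)^2 = 108s^5
Solving, s = (4.0 × 10^-25/108)^(1/5) = 5.2 × 10^-6 M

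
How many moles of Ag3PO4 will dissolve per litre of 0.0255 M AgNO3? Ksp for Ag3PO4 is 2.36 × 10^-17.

1.42 x 10^-12 M

Ag3PO4(s) ⇌ 3 Ag^+ + PO4^3-
Ksp = [Ag^+]^3[PO4^3-]
If s mol/L dissolves here, [Ag^+] = 0.0255 + 3s ≈ 0.0255, [PO4^3-] = s (common-ion effect: Ag^+ is already 0.0255 M).
Ksp ≈ (0.0255)^3 × s
s = 1.42 × 10^-12 M
Check: 3s = 4.3 × 10^-12 ≪ 0.0255, so the approximation is valid.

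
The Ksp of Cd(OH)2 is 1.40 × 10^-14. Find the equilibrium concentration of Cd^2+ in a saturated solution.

Cd(OH)2(s) ⇌ Cd^2+(aq) + 2 OH^-(aq)
Ksp = [Cd^2+][OH^-]^2
For each mole of Cd(OH)2 that dissolves: [Cd^2+] = s, [OH^-] = 2s.
So Ksp = s × (2s)^2 = 4s^3
Solving, s = (1.40 × 10^-14/4)^(1/3) = 1.518 x 10^-5 M
[Cd^2+] = s = 1.52 × 10^-5 M

1.52e-5 M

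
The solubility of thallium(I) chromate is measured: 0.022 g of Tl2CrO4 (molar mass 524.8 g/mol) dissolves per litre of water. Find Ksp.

Molar solubility s = (2.2 × 10^-2 g/L) / (524.8 g/mol) = 4.19 x 10^-5 M.
Tl2CrO4(s) ⇌ 2 Tl^+(aq) + CrO4^2-(aq)
If s mol/L of Tl2CrO4 dissolves, [Tl^+] = 2s and [CrO4^2-] = s.
Ksp = [Tl^+]^2[CrO4^2-]
Ksp = (2s)^2s = 4s^3
With s = 4.19 x 10^-5: Ksp = 2.9 x 10^-13

Ksp ≈ 2.9e-13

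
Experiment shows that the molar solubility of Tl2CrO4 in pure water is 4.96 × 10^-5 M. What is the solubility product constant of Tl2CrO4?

Tl2CrO4(s) ⇌ 2 Tl^+ + CrO4^2-
For each mole of Tl2CrO4 that dissolves: [Tl^+] = 2s, [CrO4^2-] = s.
Ksp = [Tl^+]^2[CrO4^2-]
Ksp = (2s)^2s = 4s^3
Ksp = 4 × (4.96 × 10^-5)^3 = 4.88 x 10^-13

Ksp ≈ 4.88 × 10^-13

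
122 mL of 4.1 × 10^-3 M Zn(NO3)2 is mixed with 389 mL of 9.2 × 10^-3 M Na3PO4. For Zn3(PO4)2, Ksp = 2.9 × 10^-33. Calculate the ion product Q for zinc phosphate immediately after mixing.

Q = 4.6e-14

Total volume = 122 + 389 = 511 mL.
[Zn^2+] = 4.1 x 10^-3 × (122/511) = 9.79 × 10^-4 M
[PO4^3-] = 9.2 × 10^-3 × (389/511) = 7.00 x 10^-3 M
Zn3(PO4)2(s) ⇌ 3 Zn^2+ + 2 PO4^3-, so Q = [Zn^2+]^3[PO4^3-]^2
Q = (9.79 × 10^-4)^3(7.00 × 10^-3)^2 = 4.6 x 10^-14
Q > Ksp, so Zn3(PO4)2 will precipitate.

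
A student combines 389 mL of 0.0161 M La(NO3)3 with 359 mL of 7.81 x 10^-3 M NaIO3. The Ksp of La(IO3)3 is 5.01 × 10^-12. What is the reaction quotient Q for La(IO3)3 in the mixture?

Q = 4.41 × 10^-10

Total volume = 389 + 359 = 748 mL.
[La^3+] = 1.61 x 10^-2 × (389/748) = 8.373 × 10^-3 M
[IO3^-] = 7.81 x 10^-3 × (359/748) = 3.748 x 10^-3 M
La(IO3)3(s) ⇌ La^3+(aq) + 3 IO3^-(aq), so Q = [La^3+][IO3^-]^3
Q = (8.373 × 10^-3)(3.748 x 10^-3)^3 = 4.41 x 10^-10
Q > Ksp, so La(IO3)3 will precipitate.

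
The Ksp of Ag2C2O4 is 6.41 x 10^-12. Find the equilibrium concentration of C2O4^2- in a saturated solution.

Ag2C2O4(s) ⇌ 2 Ag^+(aq) + C2O4^2-(aq)
Ksp = [Ag^+]^2[C2O4^2-]
Let s = molar solubility. Then [Ag^+] = 2s and [C2O4^2-] = s.
Ksp = (2s)^2s = 4s^3
s = (6.41 x 10^-12 / 4)^(1/3) = 1.170 x 10^-4 M
[C2O4^2-] = s = 1.17 × 10^-4 M

[C2O4^2-] ≈ 1.17 x 10^-4 M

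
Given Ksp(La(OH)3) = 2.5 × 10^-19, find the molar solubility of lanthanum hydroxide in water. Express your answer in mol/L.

La(OH)3(s) <=> La^3+ + 3 OH^-
Ksp = [La^3+][OH^-]^3
Let s = molar solubility. Then [La^3+] = s and [OH^-] = 3s.
Substituting: Ksp = s(3s)^3 = 27s^4
s = (2.5 × 10^-19 / 27)^(1/4) = 9.8 × 10^-6 M

s = 9.8 × 10^-6 M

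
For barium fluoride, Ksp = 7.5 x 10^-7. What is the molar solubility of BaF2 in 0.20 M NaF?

BaF2(s) ⇌ Ba^2+ + 2 F^-
Ksp = [Ba^2+][F^-]^2
If s mol/L dissolves here, [Ba^2+] = s, [F^-] = 0.20 + 2s ≈ 0.20 (since F^- from NaF dominates).
Ksp ≈ s × (0.20)^2
s = 1.9 × 10^-5 M
Check: 2s = 3.8 × 10^-5 ≪ 0.20, so the approximation is valid.

s ≈ 1.9 × 10^-5 M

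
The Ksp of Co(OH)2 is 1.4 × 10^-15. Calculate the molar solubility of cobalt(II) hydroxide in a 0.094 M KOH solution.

s = 1.6 x 10^-13 M

Co(OH)2(s) ⇌ Co^2+(aq) + 2 OH^-(aq)
Ksp = [Co^2+][OH^-]^2
Let s be the molar solubility in this solution. [Co^2+] = s, [OH^-] = 0.094 + 2s ≈ 0.094 (since OH^- from KOH dominates).
Ksp ≈ s × (0.094)^2
s = 1.6 × 10^-13 M
Check: 2s = 3.2 × 10^-13 ≪ 0.094, so the approximation is valid.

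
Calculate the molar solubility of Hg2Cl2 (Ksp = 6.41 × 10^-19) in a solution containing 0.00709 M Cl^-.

s = 1.28 × 10^-14 M

Hg2Cl2(s) ⇌ Hg2^2+ + 2 Cl^-
Ksp = [Hg2^2+][Cl^-]^2
Let s be the molar solubility in this solution. [Hg2^2+] = s, [Cl^-] = 0.00709 + 2s ≈ 0.00709 (Ksp is small, so little additional dissolves).
Ksp ≈ s × (0.00709)^2
s = 1.28 × 10^-14 M
Check: 2s = 2.6 × 10^-14 ≪ 0.00709, so the approximation is valid.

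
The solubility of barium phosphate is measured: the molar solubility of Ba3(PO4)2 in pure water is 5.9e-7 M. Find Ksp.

Ba3(PO4)2(s) ⇌ 3 Ba^2+(aq) + 2 PO4^3-(aq)
With molar solubility s: [Ba^2+] = 3s, [PO4^3-] = 2s.
Ksp = [Ba^2+]^3[PO4^3-]^2
So Ksp = (3s)^3 × (2s)^2 = 108s^5
Ksp = 108 × (5.9 × 10^-7)^5 = 7.7 x 10^-30

Ksp = 7.7 x 10^-30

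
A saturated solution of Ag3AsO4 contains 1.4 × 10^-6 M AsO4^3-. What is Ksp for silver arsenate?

Ksp ≈ 1.0 × 10^-22

Ag3AsO4(s) ⇌ 3 Ag^+(aq) + AsO4^3-(aq)
Stoichiometry gives [Ag^+] = (3/1)[AsO4^3-] = 4.20 × 10^-6 M.
Ksp = [Ag^+]^3[AsO4^3-]
Ksp = (4.20 × 10^-6)^3 × 1.4 × 10^-6 = 1.0 × 10^-22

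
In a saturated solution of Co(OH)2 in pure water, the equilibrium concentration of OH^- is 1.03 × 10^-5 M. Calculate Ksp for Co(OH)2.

Co(OH)2(s) ⇌ Co^2+ + 2 OH^-
Stoichiometry gives [Co^2+] = (1/2)[OH^-] = 5.150 × 10^-6 M.
Ksp = [Co^2+][OH^-]^2
Ksp = 5.150 × 10^-6 × (1.03 x 10^-5)^2 = 5.46 × 10^-16

5.46e-16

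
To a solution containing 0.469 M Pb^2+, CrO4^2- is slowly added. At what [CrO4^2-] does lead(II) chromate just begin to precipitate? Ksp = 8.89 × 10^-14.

PbCrO4(s) ⇌ Pb^2+ + CrO4^2-
Ksp = [Pb^2+][CrO4^2-]
Precipitation begins when Q = Ksp. With [Pb^2+] = 0.469 M:
8.89 × 10^-14 = (0.469) × [CrO4^2-]
[CrO4^2-] = (8.89 × 10^-14 / 4.69 × 10^-1) = 1.90 × 10^-13 M

[CrO4^2-] = 1.90e-13 M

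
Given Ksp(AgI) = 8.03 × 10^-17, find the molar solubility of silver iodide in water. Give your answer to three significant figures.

s = 8.96 × 10^-9 M

AgI(s) ⇌ Ag^+(aq) + I^-(aq)
Ksp = [Ag^+][I^-]
Let s = molar solubility. Then [Ag^+] = s and [I^-] = s.
Ksp = s × s = s^2
s = (8.03 × 10^-17)^(1/2) = 8.96 × 10^-9 M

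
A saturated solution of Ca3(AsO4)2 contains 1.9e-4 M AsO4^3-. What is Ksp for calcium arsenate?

Ca3(AsO4)2(s) ⇌ 3 Ca^2+(aq) + 2 AsO4^3-(aq)
Stoichiometry gives [Ca^2+] = (3/2)[AsO4^3-] = 2.85 × 10^-4 M.
Ksp = [Ca^2+]^3[AsO4^3-]^2
Ksp = (2.85 x 10^-4)^3 × (1.9 × 10^-4)^2 = 8.4 x 10^-19

8.4 x 10^-19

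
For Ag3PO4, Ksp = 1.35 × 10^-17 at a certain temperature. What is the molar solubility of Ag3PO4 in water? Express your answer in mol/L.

Ag3PO4(s) ⇌ 3 Ag^+(aq) + PO4^3-(aq)
Ksp = [Ag^+]^3[PO4^3-]
With molar solubility s: [Ag^+] = 3s, [PO4^3-] = s.
So Ksp = (3s)^3 × s = 27s^4
s = (1.35 × 10^-17 / 27)^(1/4) = 2.66 × 10^-5 M

2.66 × 10^-5 M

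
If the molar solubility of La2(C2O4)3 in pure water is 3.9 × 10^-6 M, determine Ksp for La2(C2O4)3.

9.7 x 10^-26

La2(C2O4)3(s) ⇌ 2 La^3+(aq) + 3 C2O4^2-(aq)
Let s = molar solubility. Then [La^3+] = 2s and [C2O4^2-] = 3s.
Ksp = [La^3+]^2[C2O4^2-]^3
So Ksp = (2s)^2 × (3s)^3 = 108s^5
With s = 3.9 x 10^-6: Ksp = 9.7 × 10^-26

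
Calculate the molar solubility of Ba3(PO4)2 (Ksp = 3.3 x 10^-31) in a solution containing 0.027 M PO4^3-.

2.6 x 10^-10 M

Ba3(PO4)2(s) <=> 3 Ba^2+(aq) + 2 PO4^3-(aq)
Ksp = [Ba^2+]^3[PO4^3-]^2
If s mol/L dissolves here, [Ba^2+] = 3s, [PO4^3-] = 0.027 + 2s ≈ 0.027 (since the PO4^3- already present dominates).
Ksp ≈ (3s)^3 × (0.027)^2
s = 2.6 x 10^-10 M
Check: 2s = 5.1 × 10^-10 ≪ 0.027, so the approximation is valid.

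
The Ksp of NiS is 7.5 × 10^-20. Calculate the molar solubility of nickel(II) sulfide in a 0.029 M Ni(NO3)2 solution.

2.6e-18 M

NiS(s) ⇌ Ni^2+(aq) + S^2-(aq)
Ksp = [Ni^2+][S^2-]
If s mol/L dissolves here, [Ni^2+] = 0.029 + s ≈ 0.029, [S^2-] = s (common-ion effect: Ni^2+ is already 0.029 M).
Ksp ≈ 0.029 × s
s = 2.6 × 10^-18 M
Check: s = 2.6 × 10^-18 ≪ 0.029, so the approximation is valid.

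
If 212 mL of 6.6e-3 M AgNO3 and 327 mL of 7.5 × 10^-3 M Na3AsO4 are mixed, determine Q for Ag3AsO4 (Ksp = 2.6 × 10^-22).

Total volume = 212 + 327 = 539 mL.
[Ag^+] = 6.6 × 10^-3 × (212/539) = 2.60 × 10^-3 M
[AsO4^3-] = 7.5 x 10^-3 × (327/539) = 4.55 × 10^-3 M
Ag3AsO4(s) ⇌ 3 Ag^+ + AsO4^3-, so Q = [Ag^+]^3[AsO4^3-]
Q = (2.60 x 10^-3)^3(4.55 × 10^-3) = 8.0 × 10^-11
Q > Ksp, so Ag3AsO4 will precipitate.

Q = 8.0 × 10^-11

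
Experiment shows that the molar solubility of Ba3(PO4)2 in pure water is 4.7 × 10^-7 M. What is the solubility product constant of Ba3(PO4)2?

Ba3(PO4)2(s) ⇌ 3 Ba^2+(aq) + 2 PO4^3-(aq)
With molar solubility s: [Ba^2+] = 3s, [PO4^3-] = 2s.
Ksp = [Ba^2+]^3[PO4^3-]^2
So Ksp = (3s)^3 × (2s)^2 = 108s^5
With s = 4.7 × 10^-7: Ksp = 2.5 × 10^-30

Ksp ≈ 2.5 × 10^-30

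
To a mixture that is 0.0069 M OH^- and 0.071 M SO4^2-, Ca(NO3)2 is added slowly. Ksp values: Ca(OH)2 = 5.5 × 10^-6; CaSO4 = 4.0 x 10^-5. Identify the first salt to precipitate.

Precipitation of each salt starts when its ion product equals its Ksp.
For Ca(OH)2: 5.5 × 10^-6 = (0.0069)^2 × [Ca^2+]  ⇒  [Ca^2+] = 1.2 × 10^-1 M.
For CaSO4: 4.0 x 10^-5 = 0.071 × [Ca^2+]  ⇒  [Ca^2+] = 5.6 × 10^-4 M.
The salt with the lower threshold [Ca^2+] precipitates first: CaSO4.

CaSO4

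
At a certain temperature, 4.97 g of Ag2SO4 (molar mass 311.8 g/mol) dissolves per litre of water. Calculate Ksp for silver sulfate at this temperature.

Ksp = 1.62 × 10^-5

Molar solubility s = (4.97 g/L) / (311.8 g/mol) = 1.594 x 10^-2 M.
Ag2SO4(s) <=> 2 Ag^+(aq) + SO4^2-(aq)
If s mol/L of Ag2SO4 dissolves, [Ag^+] = 2s and [SO4^2-] = s.
Ksp = [Ag^+]^2[SO4^2-]
Substituting: Ksp = (2s)^2s = 4s^3
Ksp = 4 × (1.594 × 10^-2)^3 = 1.62 x 10^-5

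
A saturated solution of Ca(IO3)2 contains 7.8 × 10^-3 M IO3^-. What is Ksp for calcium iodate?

Ca(IO3)2(s) <=> Ca^2+ + 2 IO3^-
Stoichiometry gives [Ca^2+] = (1/2)[IO3^-] = 3.90 × 10^-3 M.
Ksp = [Ca^2+][IO3^-]^2
Ksp = 3.90 × 10^-3 × (7.8 × 10^-3)^2 = 2.4 x 10^-7

Ksp ≈ 2.4 × 10^-7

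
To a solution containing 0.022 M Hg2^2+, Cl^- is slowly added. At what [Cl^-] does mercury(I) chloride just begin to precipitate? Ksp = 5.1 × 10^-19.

4.8 x 10^-9 M

Hg2Cl2(s) ⇌ Hg2^2+(aq) + 2 Cl^-(aq)
Ksp = [Hg2^2+][Cl^-]^2
Precipitation begins when Q = Ksp. With [Hg2^2+] = 0.022 M:
5.1 × 10^-19 = (0.022) × [Cl^-]^2
[Cl^-] = (5.1 × 10^-19 / 2.2 × 10^-2)^(1/2) = 4.8 × 10^-9 M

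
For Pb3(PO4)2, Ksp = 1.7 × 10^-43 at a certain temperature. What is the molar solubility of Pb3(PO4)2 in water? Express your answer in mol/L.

1.1 x 10^-9 M

Pb3(PO4)2(s) <=> 3 Pb^2+ + 2 PO4^3-
Ksp = [Pb^2+]^3[PO4^3-]^2
For each mole of Pb3(PO4)2 that dissolves: [Pb^2+] = 3s, [PO4^3-] = 2s.
So Ksp = (3s)^3 × (2s)^2 = 108s^5
Solving, s = (1.7 × 10^-43/108)^(1/5) = 1.1 x 10^-9 M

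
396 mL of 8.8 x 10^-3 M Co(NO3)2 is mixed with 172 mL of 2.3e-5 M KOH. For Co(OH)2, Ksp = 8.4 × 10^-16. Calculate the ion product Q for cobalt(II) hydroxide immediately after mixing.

Total volume = 396 + 172 = 568 mL.
[Co^2+] = 8.8 × 10^-3 × (396/568) = 6.14 × 10^-3 M
[OH^-] = 2.3 x 10^-5 × (172/568) = 6.96 x 10^-6 M
Co(OH)2(s) <=> Co^2+(aq) + 2 OH^-(aq), so Q = [Co^2+][OH^-]^2
Q = (6.14 × 10^-3)(6.96 × 10^-6)^2 = 3.0 × 10^-13
Q > Ksp, so Co(OH)2 will precipitate.

Q = 3.0e-13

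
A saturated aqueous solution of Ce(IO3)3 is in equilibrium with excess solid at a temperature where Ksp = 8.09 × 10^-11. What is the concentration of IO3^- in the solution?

Ce(IO3)3(s) ⇌ Ce^3+ + 3 IO3^-
Ksp = [Ce^3+][IO3^-]^3
Let s = molar solubility. Then [Ce^3+] = s and [IO3^-] = 3s.
Ksp = s(3s)^3 = 27s^4
s = (8.09 × 10^-11 / 27)^(1/4) = 1.316 x 10^-3 M
[IO3^-] = 3s = 3.95 × 10^-3 M

3.95e-3 M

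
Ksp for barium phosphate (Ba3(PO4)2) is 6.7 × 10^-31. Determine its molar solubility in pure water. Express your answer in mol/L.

Ba3(PO4)2(s) ⇌ 3 Ba^2+(aq) + 2 PO4^3-(aq)
Ksp = [Ba^2+]^3[PO4^3-]^2
With molar solubility s: [Ba^2+] = 3s, [PO4^3-] = 2s.
Ksp = (3s)^3(2s)^2 = 108s^5
Solving, s = (6.7 × 10^-31/108)^(1/5) = 3.6 x 10^-7 M

s ≈ 3.6 × 10^-7 M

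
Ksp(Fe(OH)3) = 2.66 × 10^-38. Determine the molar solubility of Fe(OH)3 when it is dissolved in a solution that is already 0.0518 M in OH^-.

s ≈ 1.91 × 10^-34 M

Fe(OH)3(s) ⇌ Fe^3+ + 3 OH^-
Ksp = [Fe^3+][OH^-]^3
Let s be the molar solubility in this solution. [Fe^3+] = s, [OH^-] = 0.0518 + 3s ≈ 0.0518 (common-ion effect: OH^- is already 0.0518 M).
Ksp ≈ s × (0.0518)^3
s = 1.91 × 10^-34 M
Check: 3s = 5.7 × 10^-34 ≪ 0.0518, so the approximation is valid.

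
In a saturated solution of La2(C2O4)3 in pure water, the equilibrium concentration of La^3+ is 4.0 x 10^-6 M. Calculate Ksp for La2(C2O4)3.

La2(C2O4)3(s) ⇌ 2 La^3+ + 3 C2O4^2-
Stoichiometry gives [C2O4^2-] = (3/2)[La^3+] = 6.00 x 10^-6 M.
Ksp = [La^3+]^2[C2O4^2-]^3
Ksp = (4.0 × 10^-6)^2 × (6.00 x 10^-6)^3 = 3.5 × 10^-27

Ksp = 3.5e-27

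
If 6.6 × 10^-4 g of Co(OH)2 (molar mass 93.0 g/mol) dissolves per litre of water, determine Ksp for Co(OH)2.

1.4 × 10^-15

Molar solubility s = (6.6 × 10^-4 g/L) / (93.0 g/mol) = 7.10 × 10^-6 M.
Co(OH)2(s) <=> Co^2+ + 2 OH^-
If s mol/L of Co(OH)2 dissolves, [Co^2+] = s and [OH^-] = 2s.
Ksp = [Co^2+][OH^-]^2
So Ksp = s × (2s)^2 = 4s^3
Ksp = 4 × (7.10 × 10^-6)^3 = 1.4 × 10^-15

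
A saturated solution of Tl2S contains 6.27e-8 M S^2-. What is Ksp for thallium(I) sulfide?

Tl2S(s) ⇌ 2 Tl^+ + S^2-
Stoichiometry gives [Tl^+] = (2/1)[S^2-] = 1.254 × 10^-7 M.
Ksp = [Tl^+]^2[S^2-]
Ksp = (1.254 × 10^-7)^2 × 6.27 × 10^-8 = 9.86 x 10^-22

9.86e-22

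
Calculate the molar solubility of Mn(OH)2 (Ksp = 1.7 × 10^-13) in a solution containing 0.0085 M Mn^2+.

s ≈ 2.2 x 10^-6 M

Mn(OH)2(s) ⇌ Mn^2+(aq) + 2 OH^-(aq)
Ksp = [Mn^2+][OH^-]^2
If s mol/L dissolves here, [Mn^2+] = 0.0085 + s ≈ 0.0085, [OH^-] = 2s (since the Mn^2+ already present dominates).
Ksp ≈ 0.0085 × (2s)^2
s = 2.2 x 10^-6 M
Check: s = 2.2 × 10^-6 ≪ 0.0085, so the approximation is valid.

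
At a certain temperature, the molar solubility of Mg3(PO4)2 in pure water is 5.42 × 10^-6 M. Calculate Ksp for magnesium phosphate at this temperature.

Mg3(PO4)2(s) <=> 3 Mg^2+(aq) + 2 PO4^3-(aq)
For each mole of Mg3(PO4)2 that dissolves: [Mg^2+] = 3s, [PO4^3-] = 2s.
Ksp = [Mg^2+]^3[PO4^3-]^2
Substituting: Ksp = (3s)^3(2s)^2 = 108s^5
Ksp = 108 × (5.42 x 10^-6)^5 = 5.05 × 10^-25

5.05 x 10^-25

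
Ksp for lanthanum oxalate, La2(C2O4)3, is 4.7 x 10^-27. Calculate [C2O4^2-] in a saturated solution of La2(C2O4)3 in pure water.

6.4e-6 M

La2(C2O4)3(s) ⇌ 2 La^3+(aq) + 3 C2O4^2-(aq)
Ksp = [La^3+]^2[C2O4^2-]^3
Let s = molar solubility. Then [La^3+] = 2s and [C2O4^2-] = 3s.
Ksp = (2s)^2(3s)^3 = 108s^5
s^5 = 4.7 x 10^-27 / 108, so s = 2.13 × 10^-6 M
[C2O4^2-] = 3s = 6.4 × 10^-6 M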